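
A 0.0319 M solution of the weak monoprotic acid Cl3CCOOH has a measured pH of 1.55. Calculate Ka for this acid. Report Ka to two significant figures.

[H+] = 10^(-1.55) = 2.82 × 10^-2 M
At equilibrium [HA] = 0.0319 − 2.82 × 10^-2 = 3.70 × 10^-3 M
Ka = [H+][A-]/[HA] = (2.82 × 10^-2)² / 3.70 × 10^-3 = 2.1 × 10^-1

Ka = 2.1 × 10^-1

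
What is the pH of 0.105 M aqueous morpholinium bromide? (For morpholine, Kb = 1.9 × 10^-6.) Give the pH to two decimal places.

C4H8ONH2+ is the conjugate acid of the weak base C4H8ONH.
Ka = Kw/Kb = 1.0×10^-14 / 1.9 × 10^-6 = 5.26 × 10^-9
From the ICE table, Ka = x²/(0.105 − x) = 5.26 × 10^-9.
Assume x ≪ 0.105: x ≈ √(5.26 × 10^-9 × 0.105) = 2.35 × 10^-5 M
Check: 0.022% ionized — well under 5%, approximation valid.
pH = −log[H+] = −log(2.35 × 10^-5) = 4.63

pH = 4.63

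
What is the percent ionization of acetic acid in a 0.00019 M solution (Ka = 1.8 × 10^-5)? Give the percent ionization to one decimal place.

CH3COOH ⇌ CH3COO- + H+; let x = [H+] at equilibrium.
Solve x² + 1.8e-05x − 3.42e-09 = 0 → x = 5.02 × 10^-5 M
% ionization = x/C₀ × 100% = 5.02 × 10^-5/0.00019 × 100% = 26.4%

26.4%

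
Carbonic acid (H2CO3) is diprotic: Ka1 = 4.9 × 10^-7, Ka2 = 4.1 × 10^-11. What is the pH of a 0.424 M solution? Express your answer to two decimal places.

Ka1 ≫ Ka2, so treat the first dissociation as the only significant source of H+.
Ka1 = x²/(0.424 − x) = 4.9 × 10^-7
x ≈ √(4.9 × 10^-7 × 0.424) = 4.56 × 10^-4 M
pH = −log(4.56 × 10^-4) = 3.34

pH = 3.34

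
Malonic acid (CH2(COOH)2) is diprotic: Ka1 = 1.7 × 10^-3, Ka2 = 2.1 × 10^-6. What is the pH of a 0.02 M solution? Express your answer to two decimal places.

pH = 2.30

Ka1 ≫ Ka2, so treat the first dissociation as the only significant source of H+.
Ka1 = x²/(0.02 − x) = 1.7 × 10^-3
Solving the quadratic: x = (−Ka1 + √(Ka1² + 4·Ka1·C₀))/2 = 5.04 × 10^-3 M
pH = −log(5.04 × 10^-3) = 2.30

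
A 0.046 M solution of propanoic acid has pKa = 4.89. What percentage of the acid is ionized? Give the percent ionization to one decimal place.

CH3CH2COOH ⇌ CH3CH2COO- + H+; let x = [H+] at equilibrium.
Ka = 10^(−4.89) = 1.29 × 10^-5
x ≈ √(Ka·C₀) = √(1.29 × 10^-5 × 0.046) = 7.70 × 10^-4 M
Fraction ionized = 7.70 × 10^-4 / 0.046 = 0.0167 → 1.7%

1.7%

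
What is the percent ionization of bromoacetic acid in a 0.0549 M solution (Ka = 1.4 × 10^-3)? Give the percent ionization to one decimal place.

14.7%

BrCH2COOH ⇌ BrCH2COO- + H+; let x = [H+] at equilibrium.
Solve x² + 0.0014x − 7.69e-05 = 0 → x = 8.09 × 10^-3 M
% ionization = x/C₀ × 100% = 8.09 × 10^-3/0.0549 × 100% = 14.7%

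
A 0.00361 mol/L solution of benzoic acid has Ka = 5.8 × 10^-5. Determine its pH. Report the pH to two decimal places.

C6H5COOH ⇌ C6H5COO- + H+
Let x = [H+] at equilibrium. Ka = x²/(0.00361 − x).
Here C₀/Ka ≈ 62.2, so the small-x approximation fails. Use the quadratic:
x = [−5.8e-05 + √(5.8e-05² + 8.38e-07)]/2 = 4.29 × 10^-4 M
pH = −log[H+] = −log(4.29 × 10^-4) = 3.37

pH = 3.37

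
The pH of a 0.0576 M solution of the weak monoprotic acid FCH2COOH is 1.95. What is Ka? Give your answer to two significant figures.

Ka = 2.7 × 10^-3

[H+] = 10^(-1.95) = 1.12 × 10^-2 M
At equilibrium [HA] = 0.0576 − 1.12 × 10^-2 = 4.64 × 10^-2 M
Ka = [H+][A-]/[HA] = (1.12 × 10^-2)² / 4.64 × 10^-2 = 2.7 × 10^-3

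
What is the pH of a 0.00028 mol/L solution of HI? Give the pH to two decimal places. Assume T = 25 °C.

pH = 3.55

HI is a strong acid and dissociates completely, so [H+] = 0.00028 M.
pH = -log(0.00028) = 3.55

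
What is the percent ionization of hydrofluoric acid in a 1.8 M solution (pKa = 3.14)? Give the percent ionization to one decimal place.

HF ⇌ F- + H+; let x = [H+] at equilibrium.
Ka = 10^(−3.14) = 7.24 × 10^-4
x ≈ √(Ka·C₀) = √(7.24 × 10^-4 × 1.8) = 3.61 × 10^-2 M
Fraction ionized = 3.61 × 10^-2 / 1.8 = 0.0201 → 2.0%

2.0%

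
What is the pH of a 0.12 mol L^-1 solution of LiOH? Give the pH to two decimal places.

LiOH is a strong base; [OH-] = 0.12 M.
pOH = -log(0.12) = 0.92
pH = 14.00 - 0.92 = 13.08

pH = 13.08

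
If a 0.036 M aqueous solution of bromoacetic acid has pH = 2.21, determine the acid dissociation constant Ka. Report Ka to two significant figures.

Ka = 1.3 × 10^-3

[H+] = 10^(-2.21) = 6.17 × 10^-3 M
At equilibrium [HA] = 0.036 − 6.17 × 10^-3 = 2.98 × 10^-2 M
Ka = [H+][A-]/[HA] = (6.17 × 10^-3)² / 2.98 × 10^-2 = 1.3 × 10^-3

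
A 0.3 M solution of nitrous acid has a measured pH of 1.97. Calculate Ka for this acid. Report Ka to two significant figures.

Ka = 4.0 × 10^-4

[H+] = 10^(-1.97) = 1.07 × 10^-2 M
At equilibrium [HA] = 0.3 − 1.07 × 10^-2 = 2.89 × 10^-1 M
Ka = [H+][A-]/[HA] = (1.07 × 10^-2)² / 2.89 × 10^-1 = 4.0 × 10^-4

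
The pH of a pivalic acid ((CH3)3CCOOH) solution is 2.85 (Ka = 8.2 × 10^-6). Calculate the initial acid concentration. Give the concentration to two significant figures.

[H+] = 10^(-2.85) = 1.41 × 10^-3 M = x
Ka = x²/(C₀ − x) ⇒ C₀ = x + x²/Ka
C₀ = 1.41 × 10^-3 + (1.41 × 10^-3)²/(8.2 × 10^-6) = 2.44 × 10^-1 M

C₀ = 2.4 × 10^-1 M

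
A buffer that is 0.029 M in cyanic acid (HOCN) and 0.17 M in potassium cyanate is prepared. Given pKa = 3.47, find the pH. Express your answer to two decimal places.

pH = 4.24

Henderson–Hasselbalch: pH = pKa + log([OCN-]/[HOCN]) = 3.47 + log(0.17/0.029)
pH = 3.47 + (+0.768) = 4.24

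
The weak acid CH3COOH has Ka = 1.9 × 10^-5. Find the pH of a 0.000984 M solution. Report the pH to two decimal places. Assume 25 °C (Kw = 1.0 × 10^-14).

CH3COOH ⇌ CH3COO- + H+
From the ICE table, Ka = x²/(0.000984 − x) = 1.9 × 10^-5.
Here C₀/Ka ≈ 51.8, so the small-x approximation fails. Use the quadratic:
x = [−1.9e-05 + √(1.9e-05² + 7.48e-08)]/2 = 1.28 × 10^-4 M
pH = −log(1.28 × 10^-4) = 3.89

pH = 3.89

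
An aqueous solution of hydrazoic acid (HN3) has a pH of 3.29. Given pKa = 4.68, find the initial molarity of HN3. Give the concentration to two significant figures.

[H+] = 10^(-3.29) = 5.13 × 10^-4 M = x
Ka = 10^(−4.68) = 2.09 × 10^-5
Ka = x²/(C₀ − x) ⇒ C₀ = x + x²/Ka
C₀ = 5.13 × 10^-4 + (5.13 × 10^-4)²/(2.09 × 10^-5) = 1.31 × 10^-2 M

C₀ = 1.3 × 10^-2 M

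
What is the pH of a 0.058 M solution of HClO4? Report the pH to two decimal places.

HClO4 is a strong acid and dissociates completely, so [H+] = 0.058 M.
pH = -log(0.058) = 1.24

pH = 1.24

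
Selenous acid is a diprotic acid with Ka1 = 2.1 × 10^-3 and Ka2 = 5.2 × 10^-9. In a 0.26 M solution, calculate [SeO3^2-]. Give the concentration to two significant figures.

5.2 × 10^-9 M

First ionization gives [H+] ≈ [HSeO3-] = 2.23 × 10^-2 M.
Second step: Ka2 = [H+][SeO3^2-]/[HSeO3-] ≈ [SeO3^2-] (since [H+] ≈ [HSeO3-]).
So [SeO3^2-] ≈ Ka2.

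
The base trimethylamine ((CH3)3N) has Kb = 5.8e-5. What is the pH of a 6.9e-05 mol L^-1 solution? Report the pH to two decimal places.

(CH3)3N + H2O ⇌ (CH3)3NH+ + OH-
From the ICE table, Kb = [OH-]²/(6.9e-05 − [OH-]) = 5.8 × 10^-5.
The 5% rule fails; solving [OH-]² + Kb·[OH-] − Kb·C₀ = 0 exactly:
[OH-] = (−Kb + √(Kb² + 4·Kb·C₀))/2 = 4.06 × 10^-5 M
pOH = −log(4.06 × 10^-5) = 4.39; pH = 14.00 − 4.39 = 9.61

pH = 9.61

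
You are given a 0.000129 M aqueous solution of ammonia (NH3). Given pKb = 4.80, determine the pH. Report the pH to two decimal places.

NH3 + H2O ⇌ NH4+ + OH-
Kb = 10^(−4.80) = 1.58 × 10^-5
Kb = [OH-]²/(0.000129 − [OH-]) = 1.58 × 10^-5
Here C₀/Kb ≈ 8.16, so the small-[OH-] approximation fails. Use the quadratic:
[OH-] = [−1.58e-05 + √(1.58e-05² + 8.15e-09)]/2 = 3.79 × 10^-5 M
pOH = −log(3.79 × 10^-5) = 4.42; pH = 14.00 − 4.42 = 9.58

pH = 9.58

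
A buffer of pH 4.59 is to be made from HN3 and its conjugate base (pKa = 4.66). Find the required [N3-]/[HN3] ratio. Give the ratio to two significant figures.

pH = pKa + log(r) ⇒ log(r) = 4.59 − 4.66 = -0.07
r = [N3-]/[HN3] = 10^(-0.07) = 0.851

ratio = 0.85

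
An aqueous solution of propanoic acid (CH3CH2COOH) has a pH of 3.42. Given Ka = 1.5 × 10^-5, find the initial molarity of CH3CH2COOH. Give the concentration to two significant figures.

C₀ = 1.0 × 10^-2 M

[H+] = 10^(-3.42) = 3.80 × 10^-4 M = x
Ka = x²/(C₀ − x) ⇒ C₀ = x + x²/Ka
C₀ = 3.80 × 10^-4 + (3.80 × 10^-4)²/(1.5 × 10^-5) = 1.00 × 10^-2 M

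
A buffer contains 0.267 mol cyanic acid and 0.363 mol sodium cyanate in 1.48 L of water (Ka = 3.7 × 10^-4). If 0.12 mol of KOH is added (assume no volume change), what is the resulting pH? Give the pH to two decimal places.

OH- converts HOCN to OCN-: HOCN → 0.147 mol, OCN- → 0.483 mol.
pKa = −log(3.7 × 10^-4) = 3.432
Henderson–Hasselbalch with mole ratio 0.483/0.147: pH = 3.432 + (+0.517)

pH = 3.95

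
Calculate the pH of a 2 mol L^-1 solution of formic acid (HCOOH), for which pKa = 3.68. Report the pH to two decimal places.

pH = 1.69

HCOOH ⇌ HCOO- + H+
Ka = 10^(−3.68) = 2.09 × 10^-4
From the ICE table, Ka = [H+]²/(2 − [H+]) = 2.09 × 10^-4.
Neglecting [H+] in the denominator: [H+] = √(2.09 × 10^-4 × 2) = 2.04 × 10^-2 M
pH = −log[H+] = −log(2.04 × 10^-2) = 1.69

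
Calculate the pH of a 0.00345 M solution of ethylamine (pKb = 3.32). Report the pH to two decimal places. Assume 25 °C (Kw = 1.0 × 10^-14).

pH = 11.03

C2H5NH2 + H2O ⇌ C2H5NH3+ + OH-
Kb = 10^(−3.32) = 4.79 × 10^-4
From the ICE table, Kb = [OH-]²/(0.00345 − [OH-]) = 4.79 × 10^-4.
The 5% rule fails; solving [OH-]² + Kb·[OH-] − Kb·C₀ = 0 exactly:
[OH-] = [−0.000479 + √(0.000479² + 6.61e-06)]/2 = 1.07 × 10^-3 M
pOH = −log(1.07 × 10^-3) = 2.97; pH = 14.00 − 2.97 = 11.03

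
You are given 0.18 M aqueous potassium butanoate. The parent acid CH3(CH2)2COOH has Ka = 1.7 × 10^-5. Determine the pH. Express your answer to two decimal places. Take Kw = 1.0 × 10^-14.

pH = 9.01

CH3(CH2)2COO- is the conjugate base of the weak acid CH3(CH2)2COOH.
Kb = Kw/Ka = 1.0×10^-14 / 1.7 × 10^-5 = 5.88 × 10^-10
Let x = [OH-] at equilibrium. Kb = x²/(0.18 − x).
Neglecting x in the denominator: x = √(5.88 × 10^-10 × 0.18) = 1.03 × 10^-5 M
Check: 0.0057% ionized — well under 5%, approximation valid.
pOH = −log(1.03 × 10^-5) = 4.99; pH = 14.00 − 4.99 = 9.01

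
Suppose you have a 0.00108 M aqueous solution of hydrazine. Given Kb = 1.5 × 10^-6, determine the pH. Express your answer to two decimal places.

pH = 9.60

N2H4 + H2O ⇌ N2H5+ + OH-
From the ICE table, Kb = [OH-]²/(0.00108 − [OH-]) = 1.5 × 10^-6.
Assume [OH-] ≪ 0.00108: [OH-] ≈ √(1.5 × 10^-6 × 0.00108) = 4.02 × 10^-5 M
pOH = −log(4.02 × 10^-5) = 4.40; pH = 14.00 − 4.40 = 9.60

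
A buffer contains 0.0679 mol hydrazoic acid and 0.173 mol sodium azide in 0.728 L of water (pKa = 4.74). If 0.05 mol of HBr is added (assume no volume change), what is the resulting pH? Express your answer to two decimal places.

After neutralization: n(HN3) = 0.118 mol, n(N3-) = 0.123 mol.
Henderson–Hasselbalch with mole ratio 0.123/0.118: pH = 4.74 + (+0.018)

pH = 4.76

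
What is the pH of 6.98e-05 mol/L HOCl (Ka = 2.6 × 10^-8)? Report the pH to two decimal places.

HOCl ⇌ OCl- + H+
Ka = x²/(6.98e-05 − x) = 2.6 × 10^-8
Since Ka ≪ C₀, x ≈ √(Ka·C₀) = 1.35 × 10^-6 M.
pH = −log[H+] = −log(1.35 × 10^-6) = 5.87

pH = 5.87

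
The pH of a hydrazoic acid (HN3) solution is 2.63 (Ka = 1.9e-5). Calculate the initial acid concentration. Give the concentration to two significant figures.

[H+] = 10^(-2.63) = 2.34 × 10^-3 M = x
Ka = x²/(C₀ − x) ⇒ C₀ = x + x²/Ka
C₀ = 2.34 × 10^-3 + (2.34 × 10^-3)²/(1.9 × 10^-5) = 2.91 × 10^-1 M

C₀ = 2.9 × 10^-1 M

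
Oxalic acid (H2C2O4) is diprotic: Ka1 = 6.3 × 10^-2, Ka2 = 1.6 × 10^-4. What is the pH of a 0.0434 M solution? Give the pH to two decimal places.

pH = 1.53

Since Ka1 ≫ Ka2, the first ionization dominates [H+].
Ka1 = x²/(0.0434 − x) = 6.3 × 10^-2
Solving the quadratic: x = (−Ka1 + √(Ka1² + 4·Ka1·C₀))/2 = 2.95 × 10^-2 M
pH = −log(2.95 × 10^-2) = 1.53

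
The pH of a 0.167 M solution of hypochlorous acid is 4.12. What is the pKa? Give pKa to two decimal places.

pKa = 7.46

[H+] = 10^(-4.12) = 7.59 × 10^-5 M
At equilibrium [HA] = 0.167 − 7.59 × 10^-5 = 1.67 × 10^-1 M
Ka = [H+][A-]/[HA] = (7.59 × 10^-5)² / 1.67 × 10^-1 = 3.45 × 10^-8
pKa = -log(3.45 × 10^-8) = 7.46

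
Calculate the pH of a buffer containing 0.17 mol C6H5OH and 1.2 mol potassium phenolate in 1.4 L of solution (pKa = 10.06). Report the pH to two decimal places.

pH = 10.91

Using pH = pKa + log([base]/[acid]) with [base]/[acid] = 1.2/0.17:
pH = 10.06 + (+0.849) = 10.91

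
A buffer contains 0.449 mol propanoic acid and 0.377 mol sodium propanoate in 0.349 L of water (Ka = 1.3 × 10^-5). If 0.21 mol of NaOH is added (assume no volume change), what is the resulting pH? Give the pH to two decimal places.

pH = 5.28

After neutralization: n(CH3CH2COOH) = 0.239 mol, n(CH3CH2COO-) = 0.587 mol.
pKa = −log(1.3 × 10^-5) = 4.886
pH = pKa + log([A⁻]/[HA]) = 4.886 + log(0.587/0.239) = 4.886 +0.390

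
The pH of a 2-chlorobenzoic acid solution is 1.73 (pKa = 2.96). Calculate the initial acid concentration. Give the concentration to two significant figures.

[H+] = 10^(-1.73) = 1.86 × 10^-2 M = x
Ka = 10^(−2.96) = 1.10 × 10^-3
Ka = x²/(C₀ − x) ⇒ C₀ = x + x²/Ka
C₀ = 1.86 × 10^-2 + (1.86 × 10^-2)²/(1.10 × 10^-3) = 3.33 × 10^-1 M

C₀ = 3.3 × 10^-1 M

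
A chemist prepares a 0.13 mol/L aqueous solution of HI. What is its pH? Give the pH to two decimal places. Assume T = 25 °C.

HI is a strong acid and dissociates completely, so [H+] = 0.13 M.
pH = -log(0.13) = 0.89

pH = 0.89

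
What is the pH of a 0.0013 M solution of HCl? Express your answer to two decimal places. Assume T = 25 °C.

pH = 2.89

HCl is a strong acid and dissociates completely, so [H+] = 0.0013 M.
pH = -log(0.0013) = 2.89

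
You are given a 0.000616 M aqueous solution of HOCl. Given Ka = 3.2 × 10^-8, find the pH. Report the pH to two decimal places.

HOCl ⇌ OCl- + H+
From the ICE table, Ka = [H+]²/(0.000616 − [H+]) = 3.2 × 10^-8.
Neglecting [H+] in the denominator: [H+] = √(3.2 × 10^-8 × 0.000616) = 4.44 × 10^-6 M
([H+]/C₀ = 0.72% < 5%, so the approximation holds.)
pH = −log[H+] = −log(4.44 × 10^-6) = 5.35

pH = 5.35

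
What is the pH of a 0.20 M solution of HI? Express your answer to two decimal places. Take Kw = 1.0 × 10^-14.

HI is a strong acid and dissociates completely, so [H+] = 0.20 M.
pH = -log(0.2) = 0.70

pH = 0.70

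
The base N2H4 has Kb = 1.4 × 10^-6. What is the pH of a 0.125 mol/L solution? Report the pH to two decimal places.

N2H4 + H2O ⇌ N2H5+ + OH-
Let x = [OH-] at equilibrium. Kb = x²/(0.125 − x).
Since Kb ≪ C₀, x ≈ √(Kb·C₀) = 4.18 × 10^-4 M.
pOH = 3.38, so pH = 14.00 − pOH = 10.62

pH = 10.62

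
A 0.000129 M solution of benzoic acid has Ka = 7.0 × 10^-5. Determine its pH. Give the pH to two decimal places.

C6H5COOH ⇌ C6H5COO- + H+
Ka = [H+]²/(0.000129 − [H+]) = 7.0 × 10^-5
The 5% rule fails; solving [H+]² + Ka·[H+] − Ka·C₀ = 0 exactly:
[H+] = (−Ka + √(Ka² + 4·Ka·C₀))/2 = 6.63 × 10^-5 M
pH = −log(6.63 × 10^-5) = 4.18

pH = 4.18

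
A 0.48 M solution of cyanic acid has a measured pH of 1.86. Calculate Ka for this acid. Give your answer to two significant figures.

Ka = 4.1 × 10^-4

[H+] = 10^(-1.86) = 1.38 × 10^-2 M
At equilibrium [HA] = 0.48 − 1.38 × 10^-2 = 4.66 × 10^-1 M
Ka = [H+][A-]/[HA] = (1.38 × 10^-2)² / 4.66 × 10^-1 = 4.1 × 10^-4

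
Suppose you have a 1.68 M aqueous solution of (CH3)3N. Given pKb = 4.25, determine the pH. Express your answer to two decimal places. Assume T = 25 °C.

pH = 11.99

(CH3)3N + H2O ⇌ (CH3)3NH+ + OH-
Kb = 10^(−4.25) = 5.62 × 10^-5
From the ICE table, Kb = [OH-]²/(1.68 − [OH-]) = 5.62 × 10^-5.
Assume [OH-] ≪ 1.68: [OH-] ≈ √(5.62 × 10^-5 × 1.68) = 9.72 × 10^-3 M
pOH = 2.01, so pH = 14.00 − pOH = 11.99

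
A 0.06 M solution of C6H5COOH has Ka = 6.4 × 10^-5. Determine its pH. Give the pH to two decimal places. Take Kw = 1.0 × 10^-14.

pH = 2.71

C6H5COOH ⇌ C6H5COO- + H+
Ka = x²/(0.06 − x) = 6.4 × 10^-5
Since Ka ≪ C₀, x ≈ √(Ka·C₀) = 1.96 × 10^-3 M.
Check: 3.3% ionized — well under 5%, approximation valid.
pH = −log[H+] = −log(1.96 × 10^-3) = 2.71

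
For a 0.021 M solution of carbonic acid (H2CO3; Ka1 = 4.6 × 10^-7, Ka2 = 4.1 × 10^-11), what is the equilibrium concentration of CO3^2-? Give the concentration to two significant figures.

First ionization gives [H+] ≈ [HCO3-] = 9.83 × 10^-5 M.
Second step: Ka2 = [H+][CO3^2-]/[HCO3-] ≈ [CO3^2-] (since [H+] ≈ [HCO3-]).
So [CO3^2-] ≈ Ka2.

4.1 × 10^-11 M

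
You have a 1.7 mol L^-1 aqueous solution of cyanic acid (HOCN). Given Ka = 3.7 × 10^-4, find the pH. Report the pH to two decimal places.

HOCN ⇌ OCN- + H+
From the ICE table, Ka = [H+]²/(1.7 − [H+]) = 3.7 × 10^-4.
Neglecting [H+] in the denominator: [H+] = √(3.7 × 10^-4 × 1.7) = 2.51 × 10^-2 M
pH = −log(2.51 × 10^-2) = 1.60

pH = 1.60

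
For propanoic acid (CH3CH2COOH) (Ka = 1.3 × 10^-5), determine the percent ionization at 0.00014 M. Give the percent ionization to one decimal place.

26.2%

CH3CH2COOH ⇌ CH3CH2COO- + H+; let x = [H+] at equilibrium.
Solve x² + 1.3e-05x − 1.82e-09 = 0 → x = 3.67 × 10^-5 M
% ionization = x/C₀ × 100% = 3.67 × 10^-5/0.00014 × 100% = 26.2%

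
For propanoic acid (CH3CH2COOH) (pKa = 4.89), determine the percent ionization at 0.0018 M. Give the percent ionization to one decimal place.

CH3CH2COOH ⇌ CH3CH2COO- + H+; let x = [H+] at equilibrium.
Ka = 10^(−4.89) = 1.29 × 10^-5
Solve x² + 1.29e-05x − 2.32e-08 = 0 → x = 1.46 × 10^-4 M
Fraction ionized = 1.46 × 10^-4 / 0.0018 = 0.0811 → 8.1%

8.1%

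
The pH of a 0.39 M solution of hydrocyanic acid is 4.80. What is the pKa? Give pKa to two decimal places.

[H+] = 10^(-4.80) = 1.58 × 10^-5 M
At equilibrium [HA] = 0.39 − 1.58 × 10^-5 = 3.90 × 10^-1 M
Ka = [H+][A-]/[HA] = (1.58 × 10^-5)² / 3.90 × 10^-1 = 6.40 × 10^-10
pKa = -log(6.40 × 10^-10) = 9.19

pKa = 9.19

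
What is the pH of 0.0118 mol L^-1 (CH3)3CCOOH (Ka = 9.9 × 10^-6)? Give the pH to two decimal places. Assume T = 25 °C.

pH = 3.47

(CH3)3CCOOH ⇌ (CH3)3CCOO- + H+
Ka = x²/(0.0118 − x) = 9.9 × 10^-6
Neglecting x in the denominator: x = √(9.9 × 10^-6 × 0.0118) = 3.42 × 10^-4 M
Check: 2.9% ionized — well under 5%, approximation valid.
pH = −log(3.42 × 10^-4) = 3.47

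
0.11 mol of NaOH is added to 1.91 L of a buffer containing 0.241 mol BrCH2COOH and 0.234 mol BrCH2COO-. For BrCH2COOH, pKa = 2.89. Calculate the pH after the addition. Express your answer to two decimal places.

OH- converts BrCH2COOH to BrCH2COO-: BrCH2COOH → 0.131 mol, BrCH2COO- → 0.344 mol.
pH = pKa + log(n_BrCH2COO-/n_BrCH2COOH) = 2.89 + log(0.344/0.131) = 2.89 + (+0.419)

pH = 3.31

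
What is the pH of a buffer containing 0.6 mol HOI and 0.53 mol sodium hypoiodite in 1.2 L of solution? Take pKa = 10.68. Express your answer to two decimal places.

pH = 10.63

pH = pKa + log([A⁻]/[HA]) = 10.68 + log(0.53/0.6)
pH = 10.68 + (-0.054) = 10.63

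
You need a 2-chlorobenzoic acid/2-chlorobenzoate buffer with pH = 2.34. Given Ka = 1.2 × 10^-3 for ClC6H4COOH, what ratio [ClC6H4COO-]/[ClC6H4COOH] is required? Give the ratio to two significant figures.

ratio = 0.26

pKa = -log(1.2 × 10^-3) = 2.921
pH = pKa + log(r) ⇒ log(r) = 2.34 − 2.921 = -0.581
r = [ClC6H4COO-]/[ClC6H4COOH] = 10^(-0.581) = 0.262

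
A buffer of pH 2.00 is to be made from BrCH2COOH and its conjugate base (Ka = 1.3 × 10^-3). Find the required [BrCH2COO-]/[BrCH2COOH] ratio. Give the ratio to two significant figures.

pKa = -log(1.3 × 10^-3) = 2.886
pH = pKa + log(r) ⇒ log(r) = 2.00 − 2.886 = -0.886
r = [BrCH2COO-]/[BrCH2COOH] = 10^(-0.886) = 0.13

ratio = 0.13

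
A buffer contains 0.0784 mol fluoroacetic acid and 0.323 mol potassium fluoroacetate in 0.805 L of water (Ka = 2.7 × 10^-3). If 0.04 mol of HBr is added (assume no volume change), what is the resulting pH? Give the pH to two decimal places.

pH = 2.95

Added H+ converts FCH2COO- to FCH2COOH: FCH2COOH → 0.118 mol, FCH2COO- → 0.283 mol.
pKa = −log(2.7 × 10^-3) = 2.569
pH = pKa + log(n_FCH2COO-/n_FCH2COOH) = 2.569 + log(0.283/0.118) = 2.569 + (+0.380)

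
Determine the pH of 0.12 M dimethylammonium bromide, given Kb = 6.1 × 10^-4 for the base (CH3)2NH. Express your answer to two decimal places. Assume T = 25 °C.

pH = 5.85

(CH3)2NH2+ is the conjugate acid of the weak base (CH3)2NH.
Ka = Kw/Kb = 1.0×10^-14 / 6.1 × 10^-4 = 1.64 × 10^-11
From the ICE table, Ka = [H+]²/(0.12 − [H+]) = 1.64 × 10^-11.
Assume [H+] ≪ 0.12: [H+] ≈ √(1.64 × 10^-11 × 0.12) = 1.40 × 10^-6 M
pH = −log[H+] = −log(1.40 × 10^-6) = 5.85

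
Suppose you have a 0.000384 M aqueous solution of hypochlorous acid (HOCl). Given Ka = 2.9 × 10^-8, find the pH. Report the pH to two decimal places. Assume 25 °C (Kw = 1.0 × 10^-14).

pH = 5.48

HOCl ⇌ OCl- + H+
Let x = [H+] at equilibrium. Ka = x²/(0.000384 − x).
Neglecting x in the denominator: x = √(2.9 × 10^-8 × 0.000384) = 3.34 × 10^-6 M
Check: 0.87% ionized — well under 5%, approximation valid.
pH = −log[H+] = −log(3.34 × 10^-6) = 5.48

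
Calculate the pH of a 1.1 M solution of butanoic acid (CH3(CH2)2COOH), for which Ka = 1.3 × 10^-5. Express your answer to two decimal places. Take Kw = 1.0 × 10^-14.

CH3(CH2)2COOH ⇌ CH3(CH2)2COO- + H+
Ka = x²/(1.1 − x) = 1.3 × 10^-5
Since Ka ≪ C₀, x ≈ √(Ka·C₀) = 3.78 × 10^-3 M.
pH = −log[H+] = −log(3.78 × 10^-3) = 2.42

pH = 2.42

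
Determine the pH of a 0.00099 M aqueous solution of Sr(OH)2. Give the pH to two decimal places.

pH = 11.30

Sr(OH)2 is a strong base (each formula unit releases 2 OH-); [OH-] = 0.00198 M.
pOH = -log(0.00198) = 2.70
pH = 14.00 - 2.70 = 11.30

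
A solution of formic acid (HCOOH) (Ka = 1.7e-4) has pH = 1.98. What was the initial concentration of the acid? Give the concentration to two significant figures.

C₀ = 6.6 × 10^-1 M

[H+] = 10^(-1.98) = 1.05 × 10^-2 M = x
Ka = x²/(C₀ − x) ⇒ C₀ = x + x²/Ka
C₀ = 1.05 × 10^-2 + (1.05 × 10^-2)²/(1.7 × 10^-4) = 6.59 × 10^-1 M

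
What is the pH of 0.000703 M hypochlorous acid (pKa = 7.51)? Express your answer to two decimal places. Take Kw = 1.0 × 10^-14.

pH = 5.33

HOCl ⇌ OCl- + H+
Ka = 10^(−7.51) = 3.09 × 10^-8
From the ICE table, Ka = x²/(0.000703 − x) = 3.09 × 10^-8.
Assume x ≪ 0.000703: x ≈ √(3.09 × 10^-8 × 0.000703) = 4.66 × 10^-6 M
Check: 0.66% ionized — well under 5%, approximation valid.
pH = −log(4.66 × 10^-6) = 5.33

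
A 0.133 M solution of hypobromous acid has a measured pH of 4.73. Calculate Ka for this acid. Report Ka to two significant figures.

[H+] = 10^(-4.73) = 1.86 × 10^-5 M
At equilibrium [HA] = 0.133 − 1.86 × 10^-5 = 1.33 × 10^-1 M
Ka = [H+][A-]/[HA] = (1.86 × 10^-5)² / 1.33 × 10^-1 = 2.6 × 10^-9

Ka = 2.6 × 10^-9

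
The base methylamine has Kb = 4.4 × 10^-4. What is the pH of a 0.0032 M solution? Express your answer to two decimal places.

CH3NH2 + H2O ⇌ CH3NH3+ + OH-
Let x = [OH-] at equilibrium. Kb = x²/(0.0032 − x).
The 5% rule fails; solving x² + Kb·x − Kb·C₀ = 0 exactly:
x = (−Kb + √(Kb² + 4·Kb·C₀))/2 = 9.87 × 10^-4 M
pOH = −log(9.87 × 10^-4) = 3.01; pH = 14.00 − 3.01 = 10.99

pH = 10.99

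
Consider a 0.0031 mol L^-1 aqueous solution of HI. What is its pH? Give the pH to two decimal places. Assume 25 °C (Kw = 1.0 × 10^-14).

pH = 2.51

HI is a strong acid and dissociates completely, so [H+] = 0.0031 M.
pH = -log(0.0031) = 2.51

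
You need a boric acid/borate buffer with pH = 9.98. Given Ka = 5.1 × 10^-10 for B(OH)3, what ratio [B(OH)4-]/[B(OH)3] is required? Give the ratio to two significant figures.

ratio = 4.9

pKa = -log(5.1 × 10^-10) = 9.292
pH = pKa + log(r) ⇒ log(r) = 9.98 − 9.292 = +0.688
r = [B(OH)4-]/[B(OH)3] = 10^(+0.688) = 4.88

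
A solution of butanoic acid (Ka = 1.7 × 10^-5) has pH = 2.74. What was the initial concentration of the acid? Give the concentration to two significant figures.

C₀ = 2.0 × 10^-1 M

[H+] = 10^(-2.74) = 1.82 × 10^-3 M = x
Ka = x²/(C₀ − x) ⇒ C₀ = x + x²/Ka
C₀ = 1.82 × 10^-3 + (1.82 × 10^-3)²/(1.7 × 10^-5) = 1.97 × 10^-1 M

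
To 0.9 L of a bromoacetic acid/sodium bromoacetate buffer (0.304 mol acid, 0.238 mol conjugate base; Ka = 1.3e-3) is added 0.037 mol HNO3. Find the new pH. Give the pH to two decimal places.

pH = 2.66

After neutralization: n(BrCH2COOH) = 0.341 mol, n(BrCH2COO-) = 0.201 mol.
pKa = −log(1.3 × 10^-3) = 2.886
pH = pKa + log(n_BrCH2COO-/n_BrCH2COOH) = 2.886 + log(0.201/0.341) = 2.886 + (-0.230)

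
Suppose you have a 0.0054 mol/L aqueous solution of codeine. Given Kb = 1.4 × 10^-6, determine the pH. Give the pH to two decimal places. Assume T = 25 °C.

pH = 9.94

C18H21NO3 + H2O ⇌ C18H22NO3+ + OH-
From the ICE table, Kb = [OH-]²/(0.0054 − [OH-]) = 1.4 × 10^-6.
Neglecting [OH-] in the denominator: [OH-] = √(1.4 × 10^-6 × 0.0054) = 8.69 × 10^-5 M
([OH-]/C₀ = 1.6% < 5%, so the approximation holds.)
pOH = −log(8.69 × 10^-5) = 4.06; pH = 14.00 − 4.06 = 9.94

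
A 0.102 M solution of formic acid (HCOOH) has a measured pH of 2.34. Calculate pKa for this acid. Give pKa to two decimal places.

[H+] = 10^(-2.34) = 4.57 × 10^-3 M
At equilibrium [HA] = 0.102 − 4.57 × 10^-3 = 9.74 × 10^-2 M
Ka = [H+][A-]/[HA] = (4.57 × 10^-3)² / 9.74 × 10^-2 = 2.14 × 10^-4
pKa = -log(2.14 × 10^-4) = 3.67

pKa = 3.67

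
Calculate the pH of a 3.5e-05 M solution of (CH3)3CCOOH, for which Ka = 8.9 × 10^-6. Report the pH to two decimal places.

pH = 4.86

(CH3)3CCOOH ⇌ (CH3)3CCOO- + H+
Ka = x²/(3.5e-05 − x) = 8.9 × 10^-6
Here C₀/Ka ≈ 3.93, so the small-x approximation fails. Use the quadratic:
x = (−Ka + √(Ka² + 4·Ka·C₀))/2 = 1.38 × 10^-5 M
pH = −log(1.38 × 10^-5) = 4.86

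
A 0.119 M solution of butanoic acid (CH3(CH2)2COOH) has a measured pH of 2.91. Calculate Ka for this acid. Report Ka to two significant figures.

Ka = 1.3 × 10^-5

[H+] = 10^(-2.91) = 1.23 × 10^-3 M
At equilibrium [HA] = 0.119 − 1.23 × 10^-3 = 1.18 × 10^-1 M
Ka = [H+][A-]/[HA] = (1.23 × 10^-3)² / 1.18 × 10^-1 = 1.3 × 10^-5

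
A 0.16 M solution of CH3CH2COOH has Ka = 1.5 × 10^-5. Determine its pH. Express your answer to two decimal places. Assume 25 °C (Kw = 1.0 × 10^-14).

pH = 2.81

CH3CH2COOH ⇌ CH3CH2COO- + H+
Ka = [H+]²/(0.16 − [H+]) = 1.5 × 10^-5
Since Ka ≪ C₀, [H+] ≈ √(Ka·C₀) = 1.55 × 10^-3 M.
([H+]/C₀ = 0.97% < 5%, so the approximation holds.)
pH = −log[H+] = −log(1.55 × 10^-3) = 2.81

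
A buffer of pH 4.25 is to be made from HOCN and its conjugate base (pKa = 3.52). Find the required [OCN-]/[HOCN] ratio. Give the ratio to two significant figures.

ratio = 5.4

pH = pKa + log(r) ⇒ log(r) = 4.25 − 3.52 = +0.73
r = [OCN-]/[HOCN] = 10^(+0.73) = 5.37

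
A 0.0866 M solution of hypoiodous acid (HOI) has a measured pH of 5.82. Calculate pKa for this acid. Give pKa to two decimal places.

pKa = 10.58

[H+] = 10^(-5.82) = 1.51 × 10^-6 M
At equilibrium [HA] = 0.0866 − 1.51 × 10^-6 = 8.66 × 10^-2 M
Ka = [H+][A-]/[HA] = (1.51 × 10^-6)² / 8.66 × 10^-2 = 2.63 × 10^-11
pKa = -log(2.63 × 10^-11) = 10.58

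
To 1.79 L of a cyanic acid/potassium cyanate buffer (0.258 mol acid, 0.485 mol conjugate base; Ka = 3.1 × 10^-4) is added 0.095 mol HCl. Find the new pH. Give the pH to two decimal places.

After neutralization: n(HOCN) = 0.353 mol, n(OCN-) = 0.39 mol.
pKa = −log(3.1 × 10^-4) = 3.509
pH = pKa + log([A⁻]/[HA]) = 3.509 + log(0.39/0.353) = 3.509 +0.043

pH = 3.55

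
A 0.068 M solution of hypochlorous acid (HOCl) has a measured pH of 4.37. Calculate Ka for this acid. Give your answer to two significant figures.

Ka = 2.7 × 10^-8

[H+] = 10^(-4.37) = 4.27 × 10^-5 M
At equilibrium [HA] = 0.068 − 4.27 × 10^-5 = 6.80 × 10^-2 M
Ka = [H+][A-]/[HA] = (4.27 × 10^-5)² / 6.80 × 10^-2 = 2.7 × 10^-8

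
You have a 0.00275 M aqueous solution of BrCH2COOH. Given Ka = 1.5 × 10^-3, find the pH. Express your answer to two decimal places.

BrCH2COOH ⇌ BrCH2COO- + H+
From the ICE table, Ka = [H+]²/(0.00275 − [H+]) = 1.5 × 10^-3.
[H+] is not negligible relative to C₀; solve [H+]² + 0.0015·[H+] − 4.12e-06 = 0.
[H+] = (−Ka + √(Ka² + 4·Ka·C₀))/2 = 1.42 × 10^-3 M
pH = −log[H+] = −log(1.42 × 10^-3) = 2.85

pH = 2.85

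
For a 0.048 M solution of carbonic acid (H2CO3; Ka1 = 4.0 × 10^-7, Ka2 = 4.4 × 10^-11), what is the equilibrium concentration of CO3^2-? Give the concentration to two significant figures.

First ionization gives [H+] ≈ [HCO3-] = 1.39 × 10^-4 M.
Second step: Ka2 = [H+][CO3^2-]/[HCO3-] ≈ [CO3^2-] (since [H+] ≈ [HCO3-]).
So [CO3^2-] ≈ Ka2.

4.4 × 10^-11 M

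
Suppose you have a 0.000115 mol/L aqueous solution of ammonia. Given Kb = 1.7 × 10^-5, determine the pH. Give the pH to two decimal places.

NH3 + H2O ⇌ NH4+ + OH-
From the ICE table, Kb = [OH-]²/(0.000115 − [OH-]) = 1.7 × 10^-5.
[OH-] is not negligible relative to C₀; solve [OH-]² + 1.7e-05·[OH-] − 1.95e-09 = 0.
[OH-] = (−Kb + √(Kb² + 4·Kb·C₀))/2 = 3.65 × 10^-5 M
pOH = −log(3.65 × 10^-5) = 4.44; pH = 14.00 − 4.44 = 9.56

pH = 9.56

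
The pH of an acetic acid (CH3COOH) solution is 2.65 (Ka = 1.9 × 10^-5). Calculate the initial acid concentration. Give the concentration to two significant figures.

C₀ = 2.7 × 10^-1 M

[H+] = 10^(-2.65) = 2.24 × 10^-3 M = x
Ka = x²/(C₀ − x) ⇒ C₀ = x + x²/Ka
C₀ = 2.24 × 10^-3 + (2.24 × 10^-3)²/(1.9 × 10^-5) = 2.66 × 10^-1 M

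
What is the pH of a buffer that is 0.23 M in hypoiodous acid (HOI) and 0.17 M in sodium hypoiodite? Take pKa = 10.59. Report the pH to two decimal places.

Using pH = pKa + log([base]/[acid]) with [base]/[acid] = 0.17/0.23:
pH = 10.59 + (-0.131) = 10.46

pH = 10.46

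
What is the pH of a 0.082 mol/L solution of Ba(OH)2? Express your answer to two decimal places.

Ba(OH)2 is a strong base (each formula unit releases 2 OH-); [OH-] = 0.164 M.
pOH = -log(0.164) = 0.79
pH = 14.00 - 0.79 = 13.21

pH = 13.21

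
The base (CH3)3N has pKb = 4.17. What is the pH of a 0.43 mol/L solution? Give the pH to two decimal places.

(CH3)3N + H2O ⇌ (CH3)3NH+ + OH-
Kb = 10^(−4.17) = 6.76 × 10^-5
From the ICE table, Kb = [OH-]²/(0.43 − [OH-]) = 6.76 × 10^-5.
Since Kb ≪ C₀, [OH-] ≈ √(Kb·C₀) = 5.39 × 10^-3 M.
pOH = −log(5.39 × 10^-3) = 2.27; pH = 14.00 − 2.27 = 11.73

pH = 11.73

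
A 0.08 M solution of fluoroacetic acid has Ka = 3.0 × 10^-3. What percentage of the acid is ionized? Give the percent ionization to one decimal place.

FCH2COOH ⇌ FCH2COO- + H+; let x = [H+] at equilibrium.
Ka = x²/(C₀ − x); solving the quadratic gives x = 1.41 × 10^-2 M.
Fraction ionized = 1.41 × 10^-2 / 0.08 = 0.1762 → 17.6%

17.6%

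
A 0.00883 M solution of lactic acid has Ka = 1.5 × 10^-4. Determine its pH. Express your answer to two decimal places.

CH3CH(OH)COOH ⇌ CH3CH(OH)COO- + H+
Ka = [H+]²/(0.00883 − [H+]) = 1.5 × 10^-4
The 5% rule fails; solving [H+]² + Ka·[H+] − Ka·C₀ = 0 exactly:
[H+] = [−0.00015 + √(0.00015² + 5.3e-06)]/2 = 1.08 × 10^-3 M
pH = −log[H+] = −log(1.08 × 10^-3) = 2.97

pH = 2.97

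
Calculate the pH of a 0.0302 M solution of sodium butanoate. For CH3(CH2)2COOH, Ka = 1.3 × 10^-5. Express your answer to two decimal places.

CH3(CH2)2COO- is the conjugate base of the weak acid CH3(CH2)2COOH.
Kb = Kw/Ka = 1.0×10^-14 / 1.3 × 10^-5 = 7.69 × 10^-10
Kb = [OH-]²/(0.0302 − [OH-]) = 7.69 × 10^-10
Neglecting [OH-] in the denominator: [OH-] = √(7.69 × 10^-10 × 0.0302) = 4.82 × 10^-6 M
pOH = 5.32, so pH = 14.00 − pOH = 8.68

pH = 8.68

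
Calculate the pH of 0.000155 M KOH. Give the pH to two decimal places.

KOH is a strong base; [OH-] = 0.000155 M.
pOH = -log(0.000155) = 3.81
pH = 14.00 - 3.81 = 10.19

pH = 10.19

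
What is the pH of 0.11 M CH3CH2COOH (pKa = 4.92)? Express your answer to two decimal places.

pH = 2.94

CH3CH2COOH ⇌ CH3CH2COO- + H+
Ka = 10^(−4.92) = 1.20 × 10^-5
Ka = x²/(0.11 − x) = 1.20 × 10^-5
Since Ka ≪ C₀, x ≈ √(Ka·C₀) = 1.15 × 10^-3 M.
pH = −log[H+] = −log(1.15 × 10^-3) = 2.94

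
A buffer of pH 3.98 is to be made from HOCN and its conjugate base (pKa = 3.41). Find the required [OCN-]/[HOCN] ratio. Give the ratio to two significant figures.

ratio = 3.7

pH = pKa + log(r) ⇒ log(r) = 3.98 − 3.41 = +0.57
r = [OCN-]/[HOCN] = 10^(+0.57) = 3.72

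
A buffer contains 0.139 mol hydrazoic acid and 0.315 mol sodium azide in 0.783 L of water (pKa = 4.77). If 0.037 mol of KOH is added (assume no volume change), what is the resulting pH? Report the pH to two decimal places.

pH = 5.31

After neutralization: n(HN3) = 0.102 mol, n(N3-) = 0.352 mol.
pH = pKa + log(n_N3-/n_HN3) = 4.77 + log(0.352/0.102) = 4.77 + (+0.538)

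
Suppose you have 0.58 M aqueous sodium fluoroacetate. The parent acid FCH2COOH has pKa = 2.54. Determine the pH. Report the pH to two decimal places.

FCH2COO- is the conjugate base of the weak acid FCH2COOH.
Ka = 10^(−2.54) = 2.88 × 10^-3
Kb = Kw/Ka = 1.0×10^-14 / 2.88 × 10^-3 = 3.47 × 10^-12
Kb = [OH-]²/(0.58 − [OH-]) = 3.47 × 10^-12
Since Kb ≪ C₀, [OH-] ≈ √(Kb·C₀) = 1.42 × 10^-6 M.
pOH = −log(1.42 × 10^-6) = 5.85; pH = 14.00 − 5.85 = 8.15

pH = 8.15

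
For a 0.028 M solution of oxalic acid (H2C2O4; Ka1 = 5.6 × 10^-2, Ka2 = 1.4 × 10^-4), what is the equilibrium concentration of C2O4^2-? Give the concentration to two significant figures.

First ionization gives [H+] ≈ [HC2O4-] = 2.05 × 10^-2 M.
Second step: Ka2 = [H+][C2O4^2-]/[HC2O4-] ≈ [C2O4^2-] (since [H+] ≈ [HC2O4-]).
So [C2O4^2-] ≈ Ka2.

1.4 × 10^-4 M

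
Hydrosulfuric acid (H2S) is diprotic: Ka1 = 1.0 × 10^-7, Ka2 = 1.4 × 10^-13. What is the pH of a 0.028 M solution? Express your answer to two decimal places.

Ka1 ≫ Ka2, so treat the first dissociation as the only significant source of H+.
Ka1 = x²/(0.028 − x) = 1.0 × 10^-7
x ≈ √(1.0 × 10^-7 × 0.028) = 5.29 × 10^-5 M
pH = −log(5.29 × 10^-5) = 4.28

pH = 4.28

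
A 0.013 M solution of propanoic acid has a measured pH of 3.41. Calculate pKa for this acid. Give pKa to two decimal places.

[H+] = 10^(-3.41) = 3.89 × 10^-4 M
At equilibrium [HA] = 0.013 − 3.89 × 10^-4 = 1.26 × 10^-2 M
Ka = [H+][A-]/[HA] = (3.89 × 10^-4)² / 1.26 × 10^-2 = 1.20 × 10^-5
pKa = -log(1.20 × 10^-5) = 4.92

pKa = 4.92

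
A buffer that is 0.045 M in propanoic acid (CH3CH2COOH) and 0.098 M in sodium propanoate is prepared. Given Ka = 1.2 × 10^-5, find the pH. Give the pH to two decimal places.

pH = 5.26

pKa = −log(1.2 × 10^-5) = 4.921
pH = pKa + log([A⁻]/[HA]) = 4.921 + log(0.098/0.045)
pH = 4.921 + (+0.338) = 5.26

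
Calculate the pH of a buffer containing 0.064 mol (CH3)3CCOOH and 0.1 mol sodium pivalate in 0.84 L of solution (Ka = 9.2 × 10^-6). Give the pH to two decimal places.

pKa = −log(9.2 × 10^-6) = 5.036
Henderson–Hasselbalch: pH = pKa + log([(CH3)3CCOO-]/[(CH3)3CCOOH]) = 5.036 + log(0.1/0.064)
pH = 5.036 + (+0.194) = 5.23

pH = 5.23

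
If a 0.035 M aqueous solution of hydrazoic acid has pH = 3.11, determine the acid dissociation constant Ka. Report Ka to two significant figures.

[H+] = 10^(-3.11) = 7.76 × 10^-4 M
At equilibrium [HA] = 0.035 − 7.76 × 10^-4 = 3.42 × 10^-2 M
Ka = [H+][A-]/[HA] = (7.76 × 10^-4)² / 3.42 × 10^-2 = 1.8 × 10^-5

Ka = 1.8 × 10^-5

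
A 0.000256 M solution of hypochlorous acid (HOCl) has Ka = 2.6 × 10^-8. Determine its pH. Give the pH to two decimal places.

pH = 5.59

HOCl ⇌ OCl- + H+
Let x = [H+] at equilibrium. Ka = x²/(0.000256 − x).
Neglecting x in the denominator: x = √(2.6 × 10^-8 × 0.000256) = 2.58 × 10^-6 M
Check: 1% ionized — well under 5%, approximation valid.
pH = −log[H+] = −log(2.58 × 10^-6) = 5.59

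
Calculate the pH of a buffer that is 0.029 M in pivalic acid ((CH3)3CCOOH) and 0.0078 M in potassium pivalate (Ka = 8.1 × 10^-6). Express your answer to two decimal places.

pH = 4.52

pKa = −log(8.1 × 10^-6) = 5.092
pH = pKa + log([A⁻]/[HA]) = 5.092 + log(0.0078/0.029)
pH = 5.092 + (-0.570) = 4.52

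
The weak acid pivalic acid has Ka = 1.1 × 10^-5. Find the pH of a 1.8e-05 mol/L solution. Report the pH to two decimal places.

pH = 5.02

(CH3)3CCOOH ⇌ (CH3)3CCOO- + H+
Ka = x²/(1.8e-05 − x) = 1.1 × 10^-5
The 5% rule fails; solving x² + Ka·x − Ka·C₀ = 0 exactly:
x = [−1.1e-05 + √(1.1e-05² + 7.92e-10)]/2 = 9.61 × 10^-6 M
pH = −log[H+] = −log(9.61 × 10^-6) = 5.02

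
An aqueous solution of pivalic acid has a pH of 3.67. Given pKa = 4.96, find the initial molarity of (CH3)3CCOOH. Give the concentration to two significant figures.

[H+] = 10^(-3.67) = 2.14 × 10^-4 M = x
Ka = 10^(−4.96) = 1.10 × 10^-5
Ka = x²/(C₀ − x) ⇒ C₀ = x + x²/Ka
C₀ = 2.14 × 10^-4 + (2.14 × 10^-4)²/(1.10 × 10^-5) = 4.38 × 10^-3 M

C₀ = 4.4 × 10^-3 M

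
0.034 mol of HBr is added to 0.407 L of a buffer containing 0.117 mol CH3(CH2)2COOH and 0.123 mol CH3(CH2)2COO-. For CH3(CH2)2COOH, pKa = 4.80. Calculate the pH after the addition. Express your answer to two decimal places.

pH = 4.57

Added H+ converts CH3(CH2)2COO- to CH3(CH2)2COOH: CH3(CH2)2COOH → 0.151 mol, CH3(CH2)2COO- → 0.089 mol.
pH = pKa + log(n_CH3(CH2)2COO-/n_CH3(CH2)2COOH) = 4.80 + log(0.089/0.151) = 4.80 + (-0.230)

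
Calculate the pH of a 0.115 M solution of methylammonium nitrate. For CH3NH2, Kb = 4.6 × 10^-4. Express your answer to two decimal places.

CH3NH3+ is the conjugate acid of the weak base CH3NH2.
Ka = Kw/Kb = 1.0×10^-14 / 4.6 × 10^-4 = 2.17 × 10^-11
Ka = [H+]²/(0.115 − [H+]) = 2.17 × 10^-11
Since Ka ≪ C₀, [H+] ≈ √(Ka·C₀) = 1.58 × 10^-6 M.
pH = −log[H+] = −log(1.58 × 10^-6) = 5.80

pH = 5.80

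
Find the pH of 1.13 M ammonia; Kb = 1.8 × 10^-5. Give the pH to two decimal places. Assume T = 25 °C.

pH = 11.65

NH3 + H2O ⇌ NH4+ + OH-
Let x = [OH-] at equilibrium. Kb = x²/(1.13 − x).
Neglecting x in the denominator: x = √(1.8 × 10^-5 × 1.13) = 4.51 × 10^-3 M
pOH = −log(4.51 × 10^-3) = 2.35; pH = 14.00 − 2.35 = 11.65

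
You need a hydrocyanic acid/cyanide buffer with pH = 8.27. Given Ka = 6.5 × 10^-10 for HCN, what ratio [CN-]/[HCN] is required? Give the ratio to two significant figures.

ratio = 0.12

pKa = -log(6.5 × 10^-10) = 9.187
pH = pKa + log(r) ⇒ log(r) = 8.27 − 9.187 = -0.917
r = [CN-]/[HCN] = 10^(-0.917) = 0.121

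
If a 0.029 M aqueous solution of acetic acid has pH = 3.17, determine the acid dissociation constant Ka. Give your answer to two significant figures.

Ka = 1.6 × 10^-5

[H+] = 10^(-3.17) = 6.76 × 10^-4 M
At equilibrium [HA] = 0.029 − 6.76 × 10^-4 = 2.83 × 10^-2 M
Ka = [H+][A-]/[HA] = (6.76 × 10^-4)² / 2.83 × 10^-2 = 1.6 × 10^-5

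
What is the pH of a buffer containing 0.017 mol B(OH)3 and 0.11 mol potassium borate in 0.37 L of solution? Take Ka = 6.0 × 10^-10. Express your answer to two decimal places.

pKa = −log(6.0 × 10^-10) = 9.222
Henderson–Hasselbalch: pH = pKa + log([B(OH)4-]/[B(OH)3]) = 9.222 + log(0.11/0.017)
pH = 9.222 + (+0.811) = 10.03

pH = 10.03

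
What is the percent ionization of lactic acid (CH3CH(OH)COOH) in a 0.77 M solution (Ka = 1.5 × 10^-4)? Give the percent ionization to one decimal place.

CH3CH(OH)COOH ⇌ CH3CH(OH)COO- + H+; let x = [H+] at equilibrium.
x ≈ √(Ka·C₀) = √(1.5 × 10^-4 × 0.77) = 1.07 × 10^-2 M
Fraction ionized = 1.07 × 10^-2 / 0.77 = 0.0139 → 1.4%

1.4%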